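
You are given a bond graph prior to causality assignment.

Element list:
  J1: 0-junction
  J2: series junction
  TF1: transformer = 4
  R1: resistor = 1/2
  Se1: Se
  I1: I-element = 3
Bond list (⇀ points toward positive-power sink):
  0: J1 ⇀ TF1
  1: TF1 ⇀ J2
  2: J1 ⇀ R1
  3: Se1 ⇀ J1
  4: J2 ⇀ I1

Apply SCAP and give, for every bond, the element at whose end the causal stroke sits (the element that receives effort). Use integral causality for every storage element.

bond 0 →TF1
bond 1 →J2
bond 2 →R1
bond 3 →J1
bond 4 →I1

#3 stroke→J1  (Se1 (Se) sets effort on bond)
#0 stroke→TF1  (J1: bond 3 brought effort, rest push out)
#2 stroke→R1  (J1: bond 3 brought effort, rest push out)
#1 stroke→J2  (TF1: transformer flips bond 0)
#4 stroke→I1  (closing 1-jn rule on J2)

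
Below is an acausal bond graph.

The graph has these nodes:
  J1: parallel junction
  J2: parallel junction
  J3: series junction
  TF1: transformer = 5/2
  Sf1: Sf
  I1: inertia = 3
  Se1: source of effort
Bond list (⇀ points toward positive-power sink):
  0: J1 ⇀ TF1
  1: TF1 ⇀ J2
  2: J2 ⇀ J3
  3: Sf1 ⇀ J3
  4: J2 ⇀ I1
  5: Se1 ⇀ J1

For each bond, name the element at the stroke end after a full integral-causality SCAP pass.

#3 stroke at Sf1  (Sf1 fixes flow; stroke at Sf1)
#5 stroke at J1  (source Se1 imposes e)
#0 stroke at TF1  (0-jn J1 has e-setter on 5)
#2 stroke at J3  (common-f at J3 fixed by 3)
#1 stroke at J2  (TF TF1: opposite of bond 0)
#4 stroke at I1  (common-e at J2 fixed by 1)

b0 →TF1
b1 →J2
b2 →J3
b3 →Sf1
b4 →I1
b5 →J1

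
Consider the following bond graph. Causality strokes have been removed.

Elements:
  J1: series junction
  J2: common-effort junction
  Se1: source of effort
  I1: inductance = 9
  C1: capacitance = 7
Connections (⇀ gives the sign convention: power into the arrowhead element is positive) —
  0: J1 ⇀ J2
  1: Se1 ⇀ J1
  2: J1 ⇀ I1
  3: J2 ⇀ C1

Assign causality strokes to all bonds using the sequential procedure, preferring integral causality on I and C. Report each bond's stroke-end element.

β0 stroke at J1
β1 stroke at J1
β2 stroke at I1
β3 stroke at J2

b1 |J1  (source Se1 imposes e)
b2 |I1  (prefer integral on I1)
b0 |J1  (common-f at J1 fixed by 2)
b3 |J2  (J2 needs exactly one e-in)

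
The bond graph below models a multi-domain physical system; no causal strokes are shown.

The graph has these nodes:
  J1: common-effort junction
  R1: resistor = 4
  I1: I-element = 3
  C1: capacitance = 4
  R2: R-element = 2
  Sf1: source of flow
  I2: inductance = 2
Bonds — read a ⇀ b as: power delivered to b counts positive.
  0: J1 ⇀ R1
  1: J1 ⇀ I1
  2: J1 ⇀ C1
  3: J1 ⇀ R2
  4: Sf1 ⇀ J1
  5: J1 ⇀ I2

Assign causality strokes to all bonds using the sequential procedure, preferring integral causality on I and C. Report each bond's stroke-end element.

bond 4 stroke at Sf1  (Sf1 fixes flow; stroke at Sf1)
bond 1 stroke at I1  (I1 integral (f out))
bond 2 stroke at J1  (prefer integral on C1)
bond 0 stroke at R1  (0-jn J1 has e-setter on 2)
bond 3 stroke at R2  (0-jn J1 has e-setter on 2)
bond 5 stroke at I2  (J1 effort already set via bond 2)

bond 0 stroke→R1
bond 1 stroke→I1
bond 2 stroke→J1
bond 3 stroke→R2
bond 4 stroke→Sf1
bond 5 stroke→I2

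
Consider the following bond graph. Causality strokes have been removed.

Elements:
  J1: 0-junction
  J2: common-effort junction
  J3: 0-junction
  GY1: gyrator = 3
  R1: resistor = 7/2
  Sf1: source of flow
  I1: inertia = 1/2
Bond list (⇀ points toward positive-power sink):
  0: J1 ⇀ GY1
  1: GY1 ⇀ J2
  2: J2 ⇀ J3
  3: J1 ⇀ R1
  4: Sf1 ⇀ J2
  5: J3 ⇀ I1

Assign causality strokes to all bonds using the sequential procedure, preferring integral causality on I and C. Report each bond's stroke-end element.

#0 |J1
#1 |J2
#2 |J3
#3 |R1
#4 |Sf1
#5 |I1

#4 stroke→Sf1  (source Sf1 imposes f)
#5 stroke→I1  (prefer integral on I1)
#2 stroke→J3  (J3: last free bond brings effort in)
#1 stroke→J2  (J2: last free bond brings effort in)
#0 stroke→J1  (GY1: gyrator matches bond 1)
#3 stroke→R1  (common-e at J1 fixed by 0)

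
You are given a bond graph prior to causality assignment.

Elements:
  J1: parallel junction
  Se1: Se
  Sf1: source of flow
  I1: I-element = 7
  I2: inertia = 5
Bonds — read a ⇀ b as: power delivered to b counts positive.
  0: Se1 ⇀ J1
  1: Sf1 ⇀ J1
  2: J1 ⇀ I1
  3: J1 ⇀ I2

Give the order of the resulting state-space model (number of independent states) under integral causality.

2  (I1, I2 all integral)

b0 →J1  (Se1: effort source, stroke at far end)
b1 →Sf1  (Sf1 (Sf) sets flow on bond)
b2 →I1  (0-jn J1 has e-setter on 0)
b3 →I2  (0-jn J1 has e-setter on 0)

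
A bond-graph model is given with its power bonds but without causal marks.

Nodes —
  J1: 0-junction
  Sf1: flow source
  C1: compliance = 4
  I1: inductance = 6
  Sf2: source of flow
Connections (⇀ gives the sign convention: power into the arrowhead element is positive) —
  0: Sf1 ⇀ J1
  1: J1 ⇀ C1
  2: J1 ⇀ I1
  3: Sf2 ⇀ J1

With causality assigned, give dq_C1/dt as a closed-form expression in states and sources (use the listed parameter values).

dq_C1/dt = F_Sf1 + F_Sf2 - p_I1/6

β0 →Sf1  (Sf1: flow source, stroke at near end)
β3 →Sf2  (Sf2: flow source, stroke at near end)
β1 →J1  (prefer integral on C1)
β2 →I1  (0-jn J1 has e-setter on 1)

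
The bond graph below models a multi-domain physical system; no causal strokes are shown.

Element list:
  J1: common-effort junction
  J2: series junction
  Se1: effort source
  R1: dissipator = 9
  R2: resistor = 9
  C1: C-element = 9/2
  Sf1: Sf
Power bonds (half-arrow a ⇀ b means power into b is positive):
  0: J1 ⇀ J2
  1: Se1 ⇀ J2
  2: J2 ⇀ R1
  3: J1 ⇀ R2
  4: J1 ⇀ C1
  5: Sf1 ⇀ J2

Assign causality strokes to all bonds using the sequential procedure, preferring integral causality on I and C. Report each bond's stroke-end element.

bond 0 |J2
bond 1 |J2
bond 2 |J2
bond 3 |R2
bond 4 |J1
bond 5 |Sf1

#1 |J2  (Se1: effort source, stroke at far end)
#5 |Sf1  (Sf1 (Sf) sets flow on bond)
#0 |J2  (J2: bond 5 brought flow, rest push out)
#2 |J2  (J2: bond 5 brought flow, rest push out)
#4 |J1  (C1 integral (e out))
#3 |R2  (J1: bond 4 brought effort, rest push out)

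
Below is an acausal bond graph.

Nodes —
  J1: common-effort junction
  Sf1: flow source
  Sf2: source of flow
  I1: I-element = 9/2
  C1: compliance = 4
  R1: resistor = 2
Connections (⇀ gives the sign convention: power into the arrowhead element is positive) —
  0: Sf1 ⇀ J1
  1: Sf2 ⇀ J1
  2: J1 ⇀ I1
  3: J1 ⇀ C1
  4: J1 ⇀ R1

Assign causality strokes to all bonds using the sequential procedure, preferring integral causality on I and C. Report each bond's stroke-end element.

β0 stroke at Sf1
β1 stroke at Sf2
β2 stroke at I1
β3 stroke at J1
β4 stroke at R1

#0 stroke→Sf1  (Sf1 (Sf) sets flow on bond)
#1 stroke→Sf2  (Sf2: flow source, stroke at near end)
#2 stroke→I1  (I1: I, integral causality)
#3 stroke→J1  (C1 outputs effort q/C1)
#4 stroke→R1  (J1: bond 3 brought effort, rest push out)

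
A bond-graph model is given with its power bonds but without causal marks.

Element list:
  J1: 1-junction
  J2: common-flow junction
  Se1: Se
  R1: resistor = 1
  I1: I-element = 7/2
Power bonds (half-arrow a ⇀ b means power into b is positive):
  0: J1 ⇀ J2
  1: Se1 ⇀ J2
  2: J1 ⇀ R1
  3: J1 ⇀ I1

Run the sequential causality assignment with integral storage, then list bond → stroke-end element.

b0 |J1
b1 |J2
b2 |J1
b3 |I1

β1 stroke at J2  (Se1 fixes effort; stroke away)
β0 stroke at J1  (J2 needs exactly one f-in)
β3 stroke at I1  (I1 outputs flow p/I1)
β2 stroke at J1  (J1: bond 3 brought flow, rest push out)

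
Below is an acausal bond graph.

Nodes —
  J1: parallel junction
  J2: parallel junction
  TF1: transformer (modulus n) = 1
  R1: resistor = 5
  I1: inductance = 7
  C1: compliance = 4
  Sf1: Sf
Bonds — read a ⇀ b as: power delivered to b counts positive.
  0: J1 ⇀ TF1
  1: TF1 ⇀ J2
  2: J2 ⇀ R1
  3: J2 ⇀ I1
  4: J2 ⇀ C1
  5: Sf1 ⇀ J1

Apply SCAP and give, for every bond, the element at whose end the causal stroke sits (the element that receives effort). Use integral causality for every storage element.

b0 →J1
b1 →TF1
b2 →R1
b3 →I1
b4 →J2
b5 →Sf1

b5 stroke at Sf1  (Sf1 fixes flow; stroke at Sf1)
b0 stroke at J1  (J1 needs exactly one e-in)
b1 stroke at TF1  (through TF1, causality passes straight; one stroke at TF1)
b3 stroke at I1  (I1: I, integral causality)
b4 stroke at J2  (C1: C, integral causality)
b2 stroke at R1  (J2 effort already set via bond 4)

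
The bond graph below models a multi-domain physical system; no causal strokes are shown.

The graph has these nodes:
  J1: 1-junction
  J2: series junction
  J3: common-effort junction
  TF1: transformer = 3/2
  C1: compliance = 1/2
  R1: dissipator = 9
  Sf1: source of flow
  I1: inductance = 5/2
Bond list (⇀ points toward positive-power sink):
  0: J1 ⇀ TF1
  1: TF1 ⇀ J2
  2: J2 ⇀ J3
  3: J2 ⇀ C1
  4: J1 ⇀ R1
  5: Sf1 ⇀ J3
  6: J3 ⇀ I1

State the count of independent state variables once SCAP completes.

b5 stroke→Sf1  (Sf1 fixes flow; stroke at Sf1)
b3 stroke→J2  (prefer integral on C1)
b6 stroke→I1  (I1: I, integral causality)
b2 stroke→J3  (only one effort-in slot at J3)
b1 stroke→J2  (common-f at J2 fixed by 2)
b0 stroke→TF1  (through TF1, causality passes straight; one stroke at TF1)
b4 stroke→J1  (1-jn J1 has f-setter on 0)

2  (C1, I1 all integral)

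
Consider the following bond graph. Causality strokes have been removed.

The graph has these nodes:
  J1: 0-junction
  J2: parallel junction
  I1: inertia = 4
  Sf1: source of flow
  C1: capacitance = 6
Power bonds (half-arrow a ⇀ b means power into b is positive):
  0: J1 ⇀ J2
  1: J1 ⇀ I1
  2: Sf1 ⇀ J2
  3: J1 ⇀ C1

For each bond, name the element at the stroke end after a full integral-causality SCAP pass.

b0 →J2
b1 →I1
b2 →Sf1
b3 →J1

#2 |Sf1  (source Sf1 imposes f)
#0 |J2  (closing 0-jn rule on J2)
#1 |I1  (I1: I, integral causality)
#3 |J1  (J1: last free bond brings effort in)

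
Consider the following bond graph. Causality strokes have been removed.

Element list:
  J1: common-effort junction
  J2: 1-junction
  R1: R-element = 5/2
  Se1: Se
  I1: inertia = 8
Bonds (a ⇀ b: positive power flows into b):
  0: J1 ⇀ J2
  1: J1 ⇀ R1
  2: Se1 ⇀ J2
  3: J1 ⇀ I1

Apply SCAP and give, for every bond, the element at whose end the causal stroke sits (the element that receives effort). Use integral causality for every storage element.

β0 →J1
β1 →R1
β2 →J2
β3 →I1

bond 2 stroke at J2  (Se1 fixes effort; stroke away)
bond 0 stroke at J1  (closing 1-jn rule on J2)
bond 1 stroke at R1  (J1 effort already set via bond 0)
bond 3 stroke at I1  (J1: bond 0 brought effort, rest push out)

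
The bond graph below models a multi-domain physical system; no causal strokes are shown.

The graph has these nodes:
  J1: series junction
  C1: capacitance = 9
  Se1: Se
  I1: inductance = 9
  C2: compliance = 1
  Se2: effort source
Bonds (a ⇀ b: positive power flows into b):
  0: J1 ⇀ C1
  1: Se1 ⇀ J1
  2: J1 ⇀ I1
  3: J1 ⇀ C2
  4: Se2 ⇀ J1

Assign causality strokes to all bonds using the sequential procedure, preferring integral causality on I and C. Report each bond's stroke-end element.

bond 0 →J1
bond 1 →J1
bond 2 →I1
bond 3 →J1
bond 4 →J1

bond 1 →J1  (Se1 (Se) sets effort on bond)
bond 4 →J1  (Se2 fixes effort; stroke away)
bond 0 →J1  (C1 integral (e out))
bond 2 →I1  (I1: I, integral causality)
bond 3 →J1  (common-f at J1 fixed by 2)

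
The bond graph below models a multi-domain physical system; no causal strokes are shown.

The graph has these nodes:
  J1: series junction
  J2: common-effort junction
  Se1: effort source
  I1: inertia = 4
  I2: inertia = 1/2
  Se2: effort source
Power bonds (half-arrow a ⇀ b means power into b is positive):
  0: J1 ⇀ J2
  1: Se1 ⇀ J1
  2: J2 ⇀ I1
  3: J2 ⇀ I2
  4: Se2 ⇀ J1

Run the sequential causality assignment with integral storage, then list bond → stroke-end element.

#1 stroke at J1  (Se1: effort source, stroke at far end)
#4 stroke at J1  (Se2 fixes effort; stroke away)
#0 stroke at J2  (closing 1-jn rule on J1)
#2 stroke at I1  (0-jn J2 has e-setter on 0)
#3 stroke at I2  (0-jn J2 has e-setter on 0)

bond 0 stroke→J2
bond 1 stroke→J1
bond 2 stroke→I1
bond 3 stroke→I2
bond 4 stroke→J1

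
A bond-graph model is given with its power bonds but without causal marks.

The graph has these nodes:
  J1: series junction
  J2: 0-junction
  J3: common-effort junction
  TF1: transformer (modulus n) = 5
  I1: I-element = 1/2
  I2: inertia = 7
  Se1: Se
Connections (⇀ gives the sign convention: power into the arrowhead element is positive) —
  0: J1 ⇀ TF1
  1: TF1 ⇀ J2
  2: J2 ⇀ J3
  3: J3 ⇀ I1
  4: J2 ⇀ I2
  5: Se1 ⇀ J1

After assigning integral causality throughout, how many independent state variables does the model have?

#5 stroke→J1  (Se1: effort source, stroke at far end)
#0 stroke→TF1  (J1 needs exactly one f-in)
#1 stroke→J2  (through TF1, causality passes straight; one stroke at TF1)
#2 stroke→J3  (J2: bond 1 brought effort, rest push out)
#4 stroke→I2  (0-jn J2 has e-setter on 1)
#3 stroke→I1  (J3 effort already set via bond 2)

2  (I1, I2 all integral)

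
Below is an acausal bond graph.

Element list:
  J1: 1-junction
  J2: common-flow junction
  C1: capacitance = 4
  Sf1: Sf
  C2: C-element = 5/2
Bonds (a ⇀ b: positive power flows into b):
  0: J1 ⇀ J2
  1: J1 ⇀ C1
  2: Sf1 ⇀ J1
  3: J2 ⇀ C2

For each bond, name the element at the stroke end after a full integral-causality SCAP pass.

#2 →Sf1  (Sf1: flow source, stroke at near end)
#0 →J1  (J1 flow already set via bond 2)
#1 →J1  (J1 flow already set via bond 2)
#3 →J2  (J2 flow already set via bond 0)

β0 stroke at J1
β1 stroke at J1
β2 stroke at Sf1
β3 stroke at J2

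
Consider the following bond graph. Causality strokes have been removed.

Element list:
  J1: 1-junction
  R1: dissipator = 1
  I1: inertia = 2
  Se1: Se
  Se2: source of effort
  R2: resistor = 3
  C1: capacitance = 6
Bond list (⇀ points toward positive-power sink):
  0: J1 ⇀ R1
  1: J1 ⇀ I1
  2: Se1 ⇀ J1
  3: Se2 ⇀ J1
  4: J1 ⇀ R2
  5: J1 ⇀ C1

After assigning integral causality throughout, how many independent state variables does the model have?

2  (C1, I1 all integral)

bond 2 stroke at J1  (Se1: effort source, stroke at far end)
bond 3 stroke at J1  (Se2 (Se) sets effort on bond)
bond 1 stroke at I1  (I1: I, integral causality)
bond 0 stroke at J1  (1-jn J1 has f-setter on 1)
bond 4 stroke at J1  (J1 flow already set via bond 1)
bond 5 stroke at J1  (1-jn J1 has f-setter on 1)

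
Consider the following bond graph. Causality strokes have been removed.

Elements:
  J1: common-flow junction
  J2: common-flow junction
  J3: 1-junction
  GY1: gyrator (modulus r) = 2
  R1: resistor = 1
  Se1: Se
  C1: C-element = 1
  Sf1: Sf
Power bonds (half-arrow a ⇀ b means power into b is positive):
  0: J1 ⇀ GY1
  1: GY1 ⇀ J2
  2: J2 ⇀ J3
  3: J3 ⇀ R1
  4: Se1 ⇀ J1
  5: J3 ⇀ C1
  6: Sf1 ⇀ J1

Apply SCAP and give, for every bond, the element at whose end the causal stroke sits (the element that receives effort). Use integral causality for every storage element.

#0 stroke at J1
#1 stroke at J2
#2 stroke at J3
#3 stroke at R1
#4 stroke at J1
#5 stroke at J3
#6 stroke at Sf1

β4 →J1  (Se1 (Se) sets effort on bond)
β6 →Sf1  (source Sf1 imposes f)
β0 →J1  (J1: bond 6 brought flow, rest push out)
β1 →J2  (GY1 both-in/both-out from 0)
β2 →J3  (closing 1-jn rule on J2)
β5 →J3  (C1 outputs effort q/C1)
β3 →R1  (J3 needs exactly one f-in)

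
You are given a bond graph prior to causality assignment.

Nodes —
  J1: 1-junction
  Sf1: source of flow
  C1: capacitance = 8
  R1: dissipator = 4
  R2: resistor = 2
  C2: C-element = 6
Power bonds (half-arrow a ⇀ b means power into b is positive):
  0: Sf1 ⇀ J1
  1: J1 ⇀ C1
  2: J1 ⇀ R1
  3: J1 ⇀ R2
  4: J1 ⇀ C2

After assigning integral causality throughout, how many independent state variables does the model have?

2  (C1, C2 all integral)

β0 stroke→Sf1  (Sf1 fixes flow; stroke at Sf1)
β1 stroke→J1  (1-jn J1 has f-setter on 0)
β2 stroke→J1  (J1 flow already set via bond 0)
β3 stroke→J1  (J1: bond 0 brought flow, rest push out)
β4 stroke→J1  (common-f at J1 fixed by 0)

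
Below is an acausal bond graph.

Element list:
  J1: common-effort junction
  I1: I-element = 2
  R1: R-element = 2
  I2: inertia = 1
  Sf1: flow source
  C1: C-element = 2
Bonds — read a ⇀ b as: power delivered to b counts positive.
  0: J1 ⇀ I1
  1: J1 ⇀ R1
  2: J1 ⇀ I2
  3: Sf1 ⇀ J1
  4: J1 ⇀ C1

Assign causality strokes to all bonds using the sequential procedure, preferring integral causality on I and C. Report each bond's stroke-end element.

β3 stroke at Sf1  (Sf1 (Sf) sets flow on bond)
β0 stroke at I1  (I1 integral (f out))
β2 stroke at I2  (prefer integral on I2)
β4 stroke at J1  (C1 integral (e out))
β1 stroke at R1  (0-jn J1 has e-setter on 4)

b0 |I1
b1 |R1
b2 |I2
b3 |Sf1
b4 |J1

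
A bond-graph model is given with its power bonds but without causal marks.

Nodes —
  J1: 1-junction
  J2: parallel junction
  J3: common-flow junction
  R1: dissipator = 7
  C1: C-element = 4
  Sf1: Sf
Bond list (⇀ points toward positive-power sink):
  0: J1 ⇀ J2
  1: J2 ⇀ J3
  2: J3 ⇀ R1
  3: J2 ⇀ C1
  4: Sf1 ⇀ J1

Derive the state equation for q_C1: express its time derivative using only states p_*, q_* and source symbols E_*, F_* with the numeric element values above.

β4 |Sf1  (Sf1 fixes flow; stroke at Sf1)
β0 |J1  (J1: bond 4 brought flow, rest push out)
β3 |J2  (prefer integral on C1)
β1 |J3  (J2: bond 3 brought effort, rest push out)
β2 |R1  (J3 needs exactly one f-in)

dq_C1/dt = F_Sf1 - q_C1/28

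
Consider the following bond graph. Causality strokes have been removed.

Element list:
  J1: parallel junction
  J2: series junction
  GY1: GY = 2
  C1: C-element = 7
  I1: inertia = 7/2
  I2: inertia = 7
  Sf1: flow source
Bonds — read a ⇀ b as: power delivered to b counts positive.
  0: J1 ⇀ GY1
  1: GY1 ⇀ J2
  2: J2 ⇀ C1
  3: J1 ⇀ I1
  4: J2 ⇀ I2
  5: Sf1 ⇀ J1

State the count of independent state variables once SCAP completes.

3  (C1, I1, I2 all integral)

β5 stroke at Sf1  (Sf1 fixes flow; stroke at Sf1)
β2 stroke at J2  (C1 outputs effort q/C1)
β3 stroke at I1  (prefer integral on I1)
β0 stroke at J1  (closing 0-jn rule on J1)
β1 stroke at J2  (through GY1, causality inverts; strokes same side of GY1)
β4 stroke at I2  (closing 1-jn rule on J2)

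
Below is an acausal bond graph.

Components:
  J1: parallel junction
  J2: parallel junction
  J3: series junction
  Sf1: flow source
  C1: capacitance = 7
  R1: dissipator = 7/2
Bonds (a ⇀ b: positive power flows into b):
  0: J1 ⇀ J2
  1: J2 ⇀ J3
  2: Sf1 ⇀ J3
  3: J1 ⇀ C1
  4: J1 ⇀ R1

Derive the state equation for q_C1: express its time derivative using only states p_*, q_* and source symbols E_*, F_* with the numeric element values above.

dq_C1/dt = -F_Sf1 - 2*q_C1/49

β2 stroke at Sf1  (Sf1 (Sf) sets flow on bond)
β1 stroke at J3  (J3: bond 2 brought flow, rest push out)
β0 stroke at J2  (closing 0-jn rule on J2)
β3 stroke at J1  (C1 outputs effort q/C1)
β4 stroke at R1  (common-e at J1 fixed by 3)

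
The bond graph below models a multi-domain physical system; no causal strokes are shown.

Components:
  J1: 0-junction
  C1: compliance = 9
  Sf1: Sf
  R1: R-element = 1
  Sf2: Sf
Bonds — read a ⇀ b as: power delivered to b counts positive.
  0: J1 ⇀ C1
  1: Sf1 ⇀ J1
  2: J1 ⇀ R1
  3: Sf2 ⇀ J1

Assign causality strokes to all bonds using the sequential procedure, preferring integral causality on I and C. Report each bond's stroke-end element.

bond 0 |J1
bond 1 |Sf1
bond 2 |R1
bond 3 |Sf2

#1 stroke at Sf1  (Sf1 fixes flow; stroke at Sf1)
#3 stroke at Sf2  (Sf2 (Sf) sets flow on bond)
#0 stroke at J1  (prefer integral on C1)
#2 stroke at R1  (common-e at J1 fixed by 0)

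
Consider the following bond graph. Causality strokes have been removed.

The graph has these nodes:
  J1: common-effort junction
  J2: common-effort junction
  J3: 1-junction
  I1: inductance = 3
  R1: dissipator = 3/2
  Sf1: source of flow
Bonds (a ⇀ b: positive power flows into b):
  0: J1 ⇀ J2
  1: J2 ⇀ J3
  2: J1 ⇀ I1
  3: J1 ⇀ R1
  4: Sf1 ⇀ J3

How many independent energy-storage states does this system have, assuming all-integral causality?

β4 |Sf1  (Sf1 (Sf) sets flow on bond)
β1 |J3  (J3 flow already set via bond 4)
β0 |J2  (J2 needs exactly one e-in)
β2 |I1  (I1 integral (f out))
β3 |J1  (J1 needs exactly one e-in)

1  (I1 all integral)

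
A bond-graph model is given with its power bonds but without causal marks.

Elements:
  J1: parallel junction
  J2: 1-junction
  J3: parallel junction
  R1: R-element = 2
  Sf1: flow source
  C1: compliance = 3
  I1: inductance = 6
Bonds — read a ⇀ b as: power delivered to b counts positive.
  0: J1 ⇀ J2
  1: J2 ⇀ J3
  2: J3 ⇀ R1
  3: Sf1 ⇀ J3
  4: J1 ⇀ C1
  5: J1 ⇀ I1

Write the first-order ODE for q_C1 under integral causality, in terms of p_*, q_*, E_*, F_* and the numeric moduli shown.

dq_C1/dt = F_Sf1 - p_I1/6 - q_C1/6

bond 3 stroke→Sf1  (Sf1: flow source, stroke at near end)
bond 4 stroke→J1  (C1 integral (e out))
bond 0 stroke→J2  (0-jn J1 has e-setter on 4)
bond 5 stroke→I1  (0-jn J1 has e-setter on 4)
bond 1 stroke→J3  (only one flow-in slot at J2)
bond 2 stroke→R1  (common-e at J3 fixed by 1)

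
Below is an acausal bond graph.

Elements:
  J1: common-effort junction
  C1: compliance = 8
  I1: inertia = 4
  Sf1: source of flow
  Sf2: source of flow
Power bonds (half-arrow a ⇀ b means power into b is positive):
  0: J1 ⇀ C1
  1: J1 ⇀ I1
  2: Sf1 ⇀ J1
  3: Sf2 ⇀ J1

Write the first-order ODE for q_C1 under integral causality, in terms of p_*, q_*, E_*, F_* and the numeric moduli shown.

β2 stroke at Sf1  (source Sf1 imposes f)
β3 stroke at Sf2  (Sf2: flow source, stroke at near end)
β0 stroke at J1  (C1: C, integral causality)
β1 stroke at I1  (0-jn J1 has e-setter on 0)

dq_C1/dt = F_Sf1 + F_Sf2 - p_I1/4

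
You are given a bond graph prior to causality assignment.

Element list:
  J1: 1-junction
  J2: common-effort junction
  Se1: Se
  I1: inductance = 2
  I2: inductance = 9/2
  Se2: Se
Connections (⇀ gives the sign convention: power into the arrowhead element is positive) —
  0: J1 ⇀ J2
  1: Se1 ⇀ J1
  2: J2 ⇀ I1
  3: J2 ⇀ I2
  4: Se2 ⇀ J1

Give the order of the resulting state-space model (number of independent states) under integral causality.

bond 1 stroke at J1  (Se1 fixes effort; stroke away)
bond 4 stroke at J1  (Se2: effort source, stroke at far end)
bond 0 stroke at J2  (J1: last free bond brings flow in)
bond 2 stroke at I1  (J2: bond 0 brought effort, rest push out)
bond 3 stroke at I2  (J2 effort already set via bond 0)

2  (I1, I2 all integral)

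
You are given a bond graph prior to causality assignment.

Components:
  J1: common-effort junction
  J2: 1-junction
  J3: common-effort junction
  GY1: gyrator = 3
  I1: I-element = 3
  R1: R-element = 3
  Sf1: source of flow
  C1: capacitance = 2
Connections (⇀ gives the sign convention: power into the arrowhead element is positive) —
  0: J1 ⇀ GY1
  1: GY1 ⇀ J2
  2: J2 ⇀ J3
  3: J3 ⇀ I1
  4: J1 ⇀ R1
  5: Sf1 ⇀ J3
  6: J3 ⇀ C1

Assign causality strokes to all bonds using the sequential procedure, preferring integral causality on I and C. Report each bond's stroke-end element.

β0 stroke at GY1
β1 stroke at GY1
β2 stroke at J2
β3 stroke at I1
β4 stroke at J1
β5 stroke at Sf1
β6 stroke at J3

b5 |Sf1  (source Sf1 imposes f)
b3 |I1  (I1 outputs flow p/I1)
b6 |J3  (C1: C, integral causality)
b2 |J2  (common-e at J3 fixed by 6)
b1 |GY1  (closing 1-jn rule on J2)
b0 |GY1  (through GY1, causality inverts; strokes same side of GY1)
b4 |J1  (closing 0-jn rule on J1)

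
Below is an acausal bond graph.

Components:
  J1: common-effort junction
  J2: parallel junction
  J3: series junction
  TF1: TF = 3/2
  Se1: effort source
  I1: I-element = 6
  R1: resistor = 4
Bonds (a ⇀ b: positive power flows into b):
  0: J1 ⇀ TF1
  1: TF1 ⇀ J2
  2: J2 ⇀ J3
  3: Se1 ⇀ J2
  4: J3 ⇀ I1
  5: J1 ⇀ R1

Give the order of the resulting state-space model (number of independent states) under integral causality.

1  (I1 all integral)

β3 |J2  (Se1: effort source, stroke at far end)
β1 |TF1  (J2: bond 3 brought effort, rest push out)
β2 |J3  (J2: bond 3 brought effort, rest push out)
β4 |I1  (closing 1-jn rule on J3)
β0 |J1  (TF1 one-in-one-out from 1)
β5 |R1  (J1: bond 0 brought effort, rest push out)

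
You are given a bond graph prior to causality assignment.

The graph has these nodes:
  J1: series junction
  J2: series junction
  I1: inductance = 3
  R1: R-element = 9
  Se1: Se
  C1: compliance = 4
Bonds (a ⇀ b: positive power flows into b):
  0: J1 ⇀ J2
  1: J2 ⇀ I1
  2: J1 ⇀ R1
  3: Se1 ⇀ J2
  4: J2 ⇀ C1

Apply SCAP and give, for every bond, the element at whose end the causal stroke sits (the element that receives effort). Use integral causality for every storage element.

β3 |J2  (Se1 fixes effort; stroke away)
β1 |I1  (I1: I, integral causality)
β0 |J2  (common-f at J2 fixed by 1)
β4 |J2  (common-f at J2 fixed by 1)
β2 |J1  (1-jn J1 has f-setter on 0)

bond 0 →J2
bond 1 →I1
bond 2 →J1
bond 3 →J2
bond 4 →J2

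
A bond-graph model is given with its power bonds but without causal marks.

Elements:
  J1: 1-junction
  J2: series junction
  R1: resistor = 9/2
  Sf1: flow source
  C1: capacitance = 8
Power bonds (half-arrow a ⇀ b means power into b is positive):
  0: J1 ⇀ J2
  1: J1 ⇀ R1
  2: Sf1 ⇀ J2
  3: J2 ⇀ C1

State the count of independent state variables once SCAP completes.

1  (C1 all integral)

β2 stroke→Sf1  (source Sf1 imposes f)
β0 stroke→J2  (common-f at J2 fixed by 2)
β3 stroke→J2  (1-jn J2 has f-setter on 2)
β1 stroke→J1  (1-jn J1 has f-setter on 0)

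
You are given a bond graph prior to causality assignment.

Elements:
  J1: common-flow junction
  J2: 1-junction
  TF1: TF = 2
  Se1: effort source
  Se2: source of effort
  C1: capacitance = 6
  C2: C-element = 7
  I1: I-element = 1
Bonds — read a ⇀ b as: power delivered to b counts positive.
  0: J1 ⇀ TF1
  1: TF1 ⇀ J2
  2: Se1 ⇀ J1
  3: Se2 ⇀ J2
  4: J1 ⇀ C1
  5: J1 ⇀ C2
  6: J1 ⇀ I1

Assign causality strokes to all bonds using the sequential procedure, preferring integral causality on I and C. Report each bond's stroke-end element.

β2 →J1  (Se1 fixes effort; stroke away)
β3 →J2  (Se2 fixes effort; stroke away)
β1 →TF1  (closing 1-jn rule on J2)
β0 →J1  (TF1: transformer flips bond 1)
β4 →J1  (C1 integral (e out))
β5 →J1  (C2 integral (e out))
β6 →I1  (J1: last free bond brings flow in)

bond 0 →J1
bond 1 →TF1
bond 2 →J1
bond 3 →J2
bond 4 →J1
bond 5 →J1
bond 6 →I1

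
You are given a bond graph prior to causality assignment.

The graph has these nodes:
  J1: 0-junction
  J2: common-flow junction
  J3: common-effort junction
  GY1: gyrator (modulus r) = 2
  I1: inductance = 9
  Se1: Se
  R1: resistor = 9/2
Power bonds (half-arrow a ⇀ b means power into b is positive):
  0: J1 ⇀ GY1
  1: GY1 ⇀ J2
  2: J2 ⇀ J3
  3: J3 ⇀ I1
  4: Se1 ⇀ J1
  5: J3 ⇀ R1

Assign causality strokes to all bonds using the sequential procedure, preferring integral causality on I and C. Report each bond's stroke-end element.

bond 0 →GY1
bond 1 →GY1
bond 2 →J2
bond 3 →I1
bond 4 →J1
bond 5 →J3

β4 →J1  (Se1 fixes effort; stroke away)
β0 →GY1  (J1 effort already set via bond 4)
β1 →GY1  (GY GY1: same side as bond 0)
β2 →J2  (1-jn J2 has f-setter on 1)
β3 →I1  (I1: I, integral causality)
β5 →J3  (closing 0-jn rule on J3)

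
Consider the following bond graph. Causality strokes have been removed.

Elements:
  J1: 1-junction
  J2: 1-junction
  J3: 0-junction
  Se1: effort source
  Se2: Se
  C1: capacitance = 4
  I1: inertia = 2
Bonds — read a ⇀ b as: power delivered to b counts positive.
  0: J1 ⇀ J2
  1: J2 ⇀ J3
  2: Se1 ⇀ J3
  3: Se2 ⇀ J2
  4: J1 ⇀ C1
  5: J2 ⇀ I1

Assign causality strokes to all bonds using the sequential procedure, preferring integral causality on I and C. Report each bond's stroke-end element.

#0 stroke at J2
#1 stroke at J2
#2 stroke at J3
#3 stroke at J2
#4 stroke at J1
#5 stroke at I1

β2 |J3  (Se1 (Se) sets effort on bond)
β3 |J2  (Se2: effort source, stroke at far end)
β1 |J2  (common-e at J3 fixed by 2)
β4 |J1  (C1: C, integral causality)
β0 |J2  (J1: last free bond brings flow in)
β5 |I1  (J2 needs exactly one f-in)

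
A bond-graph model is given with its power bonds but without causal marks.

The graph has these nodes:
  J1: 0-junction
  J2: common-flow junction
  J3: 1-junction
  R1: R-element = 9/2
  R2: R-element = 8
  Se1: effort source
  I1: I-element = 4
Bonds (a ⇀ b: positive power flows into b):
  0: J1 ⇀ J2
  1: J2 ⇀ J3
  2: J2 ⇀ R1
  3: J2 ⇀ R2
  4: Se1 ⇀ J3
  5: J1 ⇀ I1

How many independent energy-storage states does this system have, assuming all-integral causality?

b4 stroke→J3  (Se1 fixes effort; stroke away)
b1 stroke→J2  (closing 1-jn rule on J3)
b5 stroke→I1  (I1 outputs flow p/I1)
b0 stroke→J1  (J1: last free bond brings effort in)
b2 stroke→J2  (1-jn J2 has f-setter on 0)
b3 stroke→J2  (common-f at J2 fixed by 0)

1  (I1 all integral)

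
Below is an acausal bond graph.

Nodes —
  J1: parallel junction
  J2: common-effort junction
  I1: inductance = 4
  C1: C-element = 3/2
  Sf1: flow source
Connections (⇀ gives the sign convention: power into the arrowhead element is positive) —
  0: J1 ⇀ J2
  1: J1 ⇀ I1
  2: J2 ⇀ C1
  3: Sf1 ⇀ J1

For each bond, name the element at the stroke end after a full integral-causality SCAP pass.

β3 stroke at Sf1  (Sf1 (Sf) sets flow on bond)
β1 stroke at I1  (I1 integral (f out))
β0 stroke at J1  (J1: last free bond brings effort in)
β2 stroke at J2  (only one effort-in slot at J2)

bond 0 |J1
bond 1 |I1
bond 2 |J2
bond 3 |Sf1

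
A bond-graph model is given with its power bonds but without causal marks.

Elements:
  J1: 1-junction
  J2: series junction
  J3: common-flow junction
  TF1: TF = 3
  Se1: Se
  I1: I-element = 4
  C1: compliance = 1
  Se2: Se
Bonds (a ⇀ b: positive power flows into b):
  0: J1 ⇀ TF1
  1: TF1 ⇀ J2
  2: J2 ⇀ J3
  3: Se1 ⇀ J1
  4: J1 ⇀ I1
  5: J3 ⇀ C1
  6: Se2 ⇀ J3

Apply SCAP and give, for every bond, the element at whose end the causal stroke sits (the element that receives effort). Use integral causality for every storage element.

bond 0 stroke→J1
bond 1 stroke→TF1
bond 2 stroke→J2
bond 3 stroke→J1
bond 4 stroke→I1
bond 5 stroke→J3
bond 6 stroke→J3

#3 →J1  (source Se1 imposes e)
#6 →J3  (source Se2 imposes e)
#4 →I1  (I1: I, integral causality)
#0 →J1  (1-jn J1 has f-setter on 4)
#1 →TF1  (TF1 one-in-one-out from 0)
#2 →J2  (1-jn J2 has f-setter on 1)
#5 →J3  (common-f at J3 fixed by 2)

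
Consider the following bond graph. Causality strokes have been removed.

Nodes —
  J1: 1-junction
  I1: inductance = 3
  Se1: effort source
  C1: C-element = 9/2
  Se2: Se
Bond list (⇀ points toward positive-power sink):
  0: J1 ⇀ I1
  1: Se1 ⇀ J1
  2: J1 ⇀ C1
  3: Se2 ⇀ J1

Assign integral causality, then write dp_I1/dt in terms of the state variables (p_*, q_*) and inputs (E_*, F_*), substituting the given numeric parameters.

dp_I1/dt = E_Se1 + E_Se2 - 2*q_C1/9

b1 stroke→J1  (Se1 (Se) sets effort on bond)
b3 stroke→J1  (source Se2 imposes e)
b0 stroke→I1  (prefer integral on I1)
b2 stroke→J1  (common-f at J1 fixed by 0)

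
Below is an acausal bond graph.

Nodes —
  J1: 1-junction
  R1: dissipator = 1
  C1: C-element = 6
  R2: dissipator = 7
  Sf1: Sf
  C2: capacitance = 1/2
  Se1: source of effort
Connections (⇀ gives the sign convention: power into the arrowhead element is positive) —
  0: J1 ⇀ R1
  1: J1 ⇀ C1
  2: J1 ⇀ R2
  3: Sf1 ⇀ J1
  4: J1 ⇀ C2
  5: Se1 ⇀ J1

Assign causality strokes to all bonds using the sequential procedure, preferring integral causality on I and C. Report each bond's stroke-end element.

bond 3 stroke→Sf1  (Sf1 fixes flow; stroke at Sf1)
bond 5 stroke→J1  (Se1 (Se) sets effort on bond)
bond 0 stroke→J1  (common-f at J1 fixed by 3)
bond 1 stroke→J1  (1-jn J1 has f-setter on 3)
bond 2 stroke→J1  (J1: bond 3 brought flow, rest push out)
bond 4 stroke→J1  (J1: bond 3 brought flow, rest push out)

β0 stroke at J1
β1 stroke at J1
β2 stroke at J1
β3 stroke at Sf1
β4 stroke at J1
β5 stroke at J1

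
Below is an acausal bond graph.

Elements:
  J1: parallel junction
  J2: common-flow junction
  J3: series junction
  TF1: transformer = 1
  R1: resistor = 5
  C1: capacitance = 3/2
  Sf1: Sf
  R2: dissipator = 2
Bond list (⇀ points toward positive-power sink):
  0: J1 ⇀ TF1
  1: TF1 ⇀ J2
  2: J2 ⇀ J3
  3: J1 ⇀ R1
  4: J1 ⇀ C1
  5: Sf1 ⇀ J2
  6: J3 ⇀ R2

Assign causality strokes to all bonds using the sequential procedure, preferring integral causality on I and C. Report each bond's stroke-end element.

β5 →Sf1  (Sf1 (Sf) sets flow on bond)
β1 →J2  (1-jn J2 has f-setter on 5)
β2 →J2  (common-f at J2 fixed by 5)
β6 →J3  (1-jn J3 has f-setter on 2)
β0 →TF1  (TF1: transformer flips bond 1)
β4 →J1  (C1 integral (e out))
β3 →R1  (common-e at J1 fixed by 4)

bond 0 →TF1
bond 1 →J2
bond 2 →J2
bond 3 →R1
bond 4 →J1
bond 5 →Sf1
bond 6 →J3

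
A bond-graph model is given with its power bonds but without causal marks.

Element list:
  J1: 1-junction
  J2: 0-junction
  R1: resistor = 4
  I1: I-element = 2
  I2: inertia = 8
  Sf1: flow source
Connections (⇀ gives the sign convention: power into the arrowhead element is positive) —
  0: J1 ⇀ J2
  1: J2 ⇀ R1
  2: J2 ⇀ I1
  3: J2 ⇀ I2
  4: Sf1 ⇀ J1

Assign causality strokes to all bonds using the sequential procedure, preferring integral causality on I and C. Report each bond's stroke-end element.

bond 0 |J1
bond 1 |J2
bond 2 |I1
bond 3 |I2
bond 4 |Sf1

β4 |Sf1  (source Sf1 imposes f)
β0 |J1  (common-f at J1 fixed by 4)
β2 |I1  (prefer integral on I1)
β3 |I2  (I2: I, integral causality)
β1 |J2  (J2 needs exactly one e-in)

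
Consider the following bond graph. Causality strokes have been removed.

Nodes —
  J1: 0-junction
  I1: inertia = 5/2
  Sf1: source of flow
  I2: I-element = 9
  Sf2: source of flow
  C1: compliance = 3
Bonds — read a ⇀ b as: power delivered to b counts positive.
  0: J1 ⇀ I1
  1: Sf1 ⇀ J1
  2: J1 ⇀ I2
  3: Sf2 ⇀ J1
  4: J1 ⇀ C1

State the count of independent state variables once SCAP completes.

3  (C1, I1, I2 all integral)

β1 →Sf1  (Sf1 (Sf) sets flow on bond)
β3 →Sf2  (Sf2 (Sf) sets flow on bond)
β0 →I1  (I1 outputs flow p/I1)
β2 →I2  (I2 outputs flow p/I2)
β4 →J1  (J1: last free bond brings effort in)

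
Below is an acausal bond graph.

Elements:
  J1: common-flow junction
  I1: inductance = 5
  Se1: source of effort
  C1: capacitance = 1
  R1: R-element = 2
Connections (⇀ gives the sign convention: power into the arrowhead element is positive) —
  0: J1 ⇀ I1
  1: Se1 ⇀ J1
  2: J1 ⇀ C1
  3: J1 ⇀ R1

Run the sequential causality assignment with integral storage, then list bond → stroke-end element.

β1 stroke→J1  (Se1: effort source, stroke at far end)
β0 stroke→I1  (I1 integral (f out))
β2 stroke→J1  (common-f at J1 fixed by 0)
β3 stroke→J1  (1-jn J1 has f-setter on 0)

#0 →I1
#1 →J1
#2 →J1
#3 →J1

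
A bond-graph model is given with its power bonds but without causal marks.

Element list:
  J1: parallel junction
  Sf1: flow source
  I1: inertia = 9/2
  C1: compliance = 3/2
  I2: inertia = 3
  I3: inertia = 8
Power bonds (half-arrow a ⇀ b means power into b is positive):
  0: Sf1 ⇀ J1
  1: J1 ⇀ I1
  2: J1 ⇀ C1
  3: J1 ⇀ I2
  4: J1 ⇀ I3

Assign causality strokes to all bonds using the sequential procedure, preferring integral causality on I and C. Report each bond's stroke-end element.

b0 stroke at Sf1
b1 stroke at I1
b2 stroke at J1
b3 stroke at I2
b4 stroke at I3

b0 →Sf1  (Sf1 fixes flow; stroke at Sf1)
b1 →I1  (prefer integral on I1)
b2 →J1  (prefer integral on C1)
b3 →I2  (common-e at J1 fixed by 2)
b4 →I3  (J1 effort already set via bond 2)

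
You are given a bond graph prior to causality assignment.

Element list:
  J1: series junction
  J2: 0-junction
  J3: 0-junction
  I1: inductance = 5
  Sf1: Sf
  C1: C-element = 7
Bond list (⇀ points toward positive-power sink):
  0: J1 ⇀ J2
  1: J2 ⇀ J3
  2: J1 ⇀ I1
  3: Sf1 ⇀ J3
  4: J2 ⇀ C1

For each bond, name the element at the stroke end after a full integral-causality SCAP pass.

b0 →J1
b1 →J3
b2 →I1
b3 →Sf1
b4 →J2

bond 3 |Sf1  (Sf1 fixes flow; stroke at Sf1)
bond 1 |J3  (closing 0-jn rule on J3)
bond 2 |I1  (prefer integral on I1)
bond 0 |J1  (J1 flow already set via bond 2)
bond 4 |J2  (J2 needs exactly one e-in)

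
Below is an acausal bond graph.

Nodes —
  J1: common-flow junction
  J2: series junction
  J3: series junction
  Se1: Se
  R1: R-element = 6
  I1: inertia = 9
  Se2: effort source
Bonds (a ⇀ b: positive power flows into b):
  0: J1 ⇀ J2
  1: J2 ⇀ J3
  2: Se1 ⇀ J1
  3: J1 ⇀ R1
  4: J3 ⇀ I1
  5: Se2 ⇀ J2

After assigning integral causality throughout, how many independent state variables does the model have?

1  (I1 all integral)

b2 stroke at J1  (Se1 fixes effort; stroke away)
b5 stroke at J2  (Se2 (Se) sets effort on bond)
b4 stroke at I1  (prefer integral on I1)
b1 stroke at J3  (common-f at J3 fixed by 4)
b0 stroke at J2  (J2 flow already set via bond 1)
b3 stroke at J1  (1-jn J1 has f-setter on 0)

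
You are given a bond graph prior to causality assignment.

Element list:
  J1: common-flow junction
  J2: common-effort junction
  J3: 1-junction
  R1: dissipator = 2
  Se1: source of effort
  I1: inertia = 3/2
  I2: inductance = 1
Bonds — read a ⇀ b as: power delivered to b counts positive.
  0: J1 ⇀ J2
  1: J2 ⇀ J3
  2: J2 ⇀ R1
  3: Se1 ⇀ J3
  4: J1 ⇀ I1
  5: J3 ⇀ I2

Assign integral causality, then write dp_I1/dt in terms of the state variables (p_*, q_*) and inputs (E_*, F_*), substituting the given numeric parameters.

dp_I1/dt = -4*p_I1/3 + 2*p_I2

β3 |J3  (Se1 (Se) sets effort on bond)
β4 |I1  (I1 integral (f out))
β0 |J1  (1-jn J1 has f-setter on 4)
β5 |I2  (I2 outputs flow p/I2)
β1 |J3  (J3 flow already set via bond 5)
β2 |J2  (closing 0-jn rule on J2)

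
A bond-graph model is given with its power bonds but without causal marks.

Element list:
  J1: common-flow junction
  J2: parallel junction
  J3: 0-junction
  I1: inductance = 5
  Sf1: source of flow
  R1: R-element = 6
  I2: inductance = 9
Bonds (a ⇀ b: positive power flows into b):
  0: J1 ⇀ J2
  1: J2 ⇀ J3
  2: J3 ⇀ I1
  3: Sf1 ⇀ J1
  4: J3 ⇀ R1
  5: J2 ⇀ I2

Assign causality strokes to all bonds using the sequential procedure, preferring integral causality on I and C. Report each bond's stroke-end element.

#3 stroke→Sf1  (Sf1 (Sf) sets flow on bond)
#0 stroke→J1  (1-jn J1 has f-setter on 3)
#2 stroke→I1  (I1: I, integral causality)
#5 stroke→I2  (I2 integral (f out))
#1 stroke→J2  (J2 needs exactly one e-in)
#4 stroke→J3  (J3 needs exactly one e-in)

β0 stroke→J1
β1 stroke→J2
β2 stroke→I1
β3 stroke→Sf1
β4 stroke→J3
β5 stroke→I2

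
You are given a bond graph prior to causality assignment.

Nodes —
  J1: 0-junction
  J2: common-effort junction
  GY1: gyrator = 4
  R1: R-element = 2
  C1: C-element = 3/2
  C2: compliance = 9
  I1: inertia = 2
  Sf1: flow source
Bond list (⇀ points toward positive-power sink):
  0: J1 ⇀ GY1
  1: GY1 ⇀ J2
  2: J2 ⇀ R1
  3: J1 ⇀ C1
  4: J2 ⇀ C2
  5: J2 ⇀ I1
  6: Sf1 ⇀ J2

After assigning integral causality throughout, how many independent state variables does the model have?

3  (C1, C2, I1 all integral)

β6 |Sf1  (source Sf1 imposes f)
β3 |J1  (C1 outputs effort q/C1)
β0 |GY1  (0-jn J1 has e-setter on 3)
β1 |GY1  (GY1 both-in/both-out from 0)
β4 |J2  (C2 integral (e out))
β2 |R1  (J2: bond 4 brought effort, rest push out)
β5 |I1  (J2 effort already set via bond 4)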